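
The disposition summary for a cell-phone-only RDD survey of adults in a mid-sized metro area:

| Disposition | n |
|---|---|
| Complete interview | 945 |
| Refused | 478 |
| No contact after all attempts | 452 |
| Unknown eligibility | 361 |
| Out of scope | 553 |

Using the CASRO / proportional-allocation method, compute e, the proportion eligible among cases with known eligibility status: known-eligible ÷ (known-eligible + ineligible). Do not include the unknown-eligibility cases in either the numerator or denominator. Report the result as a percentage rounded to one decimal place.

77.2%

Determined eligible = 945 + 478 + 452 = 1875
e = 1875 / (1875 + 553) = 1875 / 2428 = 0.7722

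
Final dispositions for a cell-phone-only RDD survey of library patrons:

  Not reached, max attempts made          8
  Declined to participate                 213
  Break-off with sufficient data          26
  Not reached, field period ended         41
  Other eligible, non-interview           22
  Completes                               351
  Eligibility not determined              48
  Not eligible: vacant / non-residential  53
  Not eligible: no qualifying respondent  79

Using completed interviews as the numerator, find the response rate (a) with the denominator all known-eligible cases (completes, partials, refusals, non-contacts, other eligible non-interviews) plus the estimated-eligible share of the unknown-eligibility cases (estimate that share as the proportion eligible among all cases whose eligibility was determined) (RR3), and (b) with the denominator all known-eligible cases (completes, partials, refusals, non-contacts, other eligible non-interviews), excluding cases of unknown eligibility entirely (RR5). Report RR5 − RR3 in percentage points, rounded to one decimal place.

3.0

Non-contacts = 41 + 8 = 49
Out of scope = 79 + 53 = 132
Top → 351
Known eligible → 351 + 26 + 213 + 49 + 22 = 661
e = 661 / (661 + 132) = 661 / 793 = 0.8335
Eligible share of unknowns → 0.8335 × 48 = 40.01
Base → 661 + 40.01 = 701.01
RR3 = 351 / 701.01 = 0.5007
Base → 351 + 26 + 213 + 49 + 22 = 661
RR5 = 351 / 661 = 0.5310
Difference = 53.10 − 50.07 = 3.03 percentage points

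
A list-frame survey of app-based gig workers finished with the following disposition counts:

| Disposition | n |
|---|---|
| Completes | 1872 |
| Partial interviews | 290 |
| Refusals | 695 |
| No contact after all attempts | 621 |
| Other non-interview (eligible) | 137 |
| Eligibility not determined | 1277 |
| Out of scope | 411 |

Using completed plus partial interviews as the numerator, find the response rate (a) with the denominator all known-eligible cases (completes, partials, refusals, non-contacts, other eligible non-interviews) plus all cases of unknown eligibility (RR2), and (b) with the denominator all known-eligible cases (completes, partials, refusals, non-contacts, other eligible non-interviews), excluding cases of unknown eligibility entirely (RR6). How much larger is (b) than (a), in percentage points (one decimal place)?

Top → 1872 + 290 = 2162
Base → 1872 + 290 + 695 + 621 + 137 + 1277 = 4892
RR2 = 2162 / 4892 = 0.4419
Base → 1872 + 290 + 695 + 621 + 137 = 3615
RR6 = 2162 / 3615 = 0.5981
Difference = 59.81 − 44.19 = 15.62 percentage points

15.6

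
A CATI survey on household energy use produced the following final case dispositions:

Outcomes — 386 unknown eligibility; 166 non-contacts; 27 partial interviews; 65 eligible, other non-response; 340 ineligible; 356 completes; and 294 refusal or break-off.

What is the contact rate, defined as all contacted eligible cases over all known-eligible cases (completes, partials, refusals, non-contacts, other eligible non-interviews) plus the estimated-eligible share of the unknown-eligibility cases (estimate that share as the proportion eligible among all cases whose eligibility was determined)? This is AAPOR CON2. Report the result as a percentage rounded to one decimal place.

Top → 356 + 27 + 294 + 65 = 742
Eligible (known) → 356 + 27 + 294 + 166 + 65 = 908
e = 908 / (908 + 340) = 908 / 1248 = 0.7276
Eligible share of unknowns → 0.7276 × 386 = 280.85
Base → 908 + 280.85 = 1188.85
CON2 = 742 / 1188.85 = 0.6241

62.4%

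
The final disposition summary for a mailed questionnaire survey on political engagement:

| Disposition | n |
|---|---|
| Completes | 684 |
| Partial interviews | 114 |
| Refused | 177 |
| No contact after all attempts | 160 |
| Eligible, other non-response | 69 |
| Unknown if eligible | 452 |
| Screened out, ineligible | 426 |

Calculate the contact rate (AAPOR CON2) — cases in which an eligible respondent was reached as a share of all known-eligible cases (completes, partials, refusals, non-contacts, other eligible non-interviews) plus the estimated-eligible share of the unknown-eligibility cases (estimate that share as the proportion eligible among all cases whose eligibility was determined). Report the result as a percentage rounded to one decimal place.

Numerator → 684 + 114 + 177 + 69 = 1044
Known eligible → 684 + 114 + 177 + 160 + 69 = 1204
e = 1204 / (1204 + 426) = 1204 / 1630 = 0.7387
e × U → 0.7387 × 452 = 333.89
Base → 1204 + 333.89 = 1537.89
CON2 = 1044 / 1537.89 = 0.6789

67.9%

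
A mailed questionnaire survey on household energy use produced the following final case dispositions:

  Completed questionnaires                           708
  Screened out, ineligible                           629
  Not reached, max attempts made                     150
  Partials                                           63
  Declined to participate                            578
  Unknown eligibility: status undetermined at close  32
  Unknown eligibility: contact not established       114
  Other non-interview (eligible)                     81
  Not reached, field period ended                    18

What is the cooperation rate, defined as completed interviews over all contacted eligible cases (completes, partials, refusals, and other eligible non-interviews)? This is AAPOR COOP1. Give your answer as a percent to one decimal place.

Non-contacts = 18 + 150 = 168
Unknown eligibility = 114 + 32 = 146
Num = 708
Base = 708 + 63 + 578 + 81 = 1430
COOP1 = 708 / 1430 = 0.4951

49.5%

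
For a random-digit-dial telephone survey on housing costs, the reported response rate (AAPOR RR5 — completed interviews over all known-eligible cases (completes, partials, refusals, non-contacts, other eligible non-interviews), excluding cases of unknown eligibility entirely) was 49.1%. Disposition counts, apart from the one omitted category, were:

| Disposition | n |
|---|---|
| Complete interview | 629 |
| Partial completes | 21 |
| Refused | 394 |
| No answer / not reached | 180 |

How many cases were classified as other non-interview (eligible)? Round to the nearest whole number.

RR5 = 629 / D = 0.491
D = 629 / 0.491 = 1281.1
Other denominator terms total 1224
other non-interview (eligible) = 1281.1 − 1224 ≈ 57

57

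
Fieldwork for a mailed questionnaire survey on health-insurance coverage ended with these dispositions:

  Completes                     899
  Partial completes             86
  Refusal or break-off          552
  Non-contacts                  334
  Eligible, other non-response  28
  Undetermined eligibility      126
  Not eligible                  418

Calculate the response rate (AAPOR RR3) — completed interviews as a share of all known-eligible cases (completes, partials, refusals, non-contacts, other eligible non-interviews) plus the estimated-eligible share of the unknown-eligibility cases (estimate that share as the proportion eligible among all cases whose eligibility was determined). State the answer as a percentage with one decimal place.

44.9%

Numerator → 899
Known eligible → 899 + 86 + 552 + 334 + 28 = 1899
e = 1899 / (1899 + 418) = 1899 / 2317 = 0.8196
e × U → 0.8196 × 126 = 103.27
Denom → 1899 + 103.27 = 2002.27
RR3 = 899 / 2002.27 = 0.4490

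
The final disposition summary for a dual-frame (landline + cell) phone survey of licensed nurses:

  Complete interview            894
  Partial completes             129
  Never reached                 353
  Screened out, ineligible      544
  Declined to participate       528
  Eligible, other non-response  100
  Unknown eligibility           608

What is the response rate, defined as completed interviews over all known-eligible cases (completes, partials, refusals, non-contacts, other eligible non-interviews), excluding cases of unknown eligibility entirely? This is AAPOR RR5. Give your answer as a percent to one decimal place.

Numerator: 894
Denominator: 894 + 129 + 528 + 353 + 100 = 2004
RR5 = 894 / 2004 = 0.4461

44.6%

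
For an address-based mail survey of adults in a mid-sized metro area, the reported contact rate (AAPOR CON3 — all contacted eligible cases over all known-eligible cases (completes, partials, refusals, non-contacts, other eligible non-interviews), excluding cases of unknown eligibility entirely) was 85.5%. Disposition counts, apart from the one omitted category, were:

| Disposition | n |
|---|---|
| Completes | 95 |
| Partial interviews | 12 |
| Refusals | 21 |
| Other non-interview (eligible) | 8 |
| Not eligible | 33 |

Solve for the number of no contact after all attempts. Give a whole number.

Top = 95 + 12 + 21 + 8 = 136
CON3 = 136 / D = 0.855
D = 136 / 0.855 = 159.1
Remaining denominator categories sum to 136
no contact after all attempts = 159.1 − 136 ≈ 23

23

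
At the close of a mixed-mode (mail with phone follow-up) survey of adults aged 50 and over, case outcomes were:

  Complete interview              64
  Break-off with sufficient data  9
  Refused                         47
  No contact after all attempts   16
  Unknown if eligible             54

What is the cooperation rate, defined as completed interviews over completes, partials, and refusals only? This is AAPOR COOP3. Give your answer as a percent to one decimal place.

Numerator: 64
Denom: 64 + 9 + 47 = 120
COOP3 = 64 / 120 = 0.5333

53.3%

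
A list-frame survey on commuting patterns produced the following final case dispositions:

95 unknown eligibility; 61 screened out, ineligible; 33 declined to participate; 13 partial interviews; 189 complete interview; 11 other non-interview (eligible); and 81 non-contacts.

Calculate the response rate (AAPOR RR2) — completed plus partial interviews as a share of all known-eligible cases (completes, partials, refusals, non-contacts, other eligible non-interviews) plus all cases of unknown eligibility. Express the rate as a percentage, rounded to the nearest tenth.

47.9%

Top → 189 + 13 = 202
Base → 189 + 13 + 33 + 81 + 11 + 95 = 422
RR2 = 202 / 422 = 0.4787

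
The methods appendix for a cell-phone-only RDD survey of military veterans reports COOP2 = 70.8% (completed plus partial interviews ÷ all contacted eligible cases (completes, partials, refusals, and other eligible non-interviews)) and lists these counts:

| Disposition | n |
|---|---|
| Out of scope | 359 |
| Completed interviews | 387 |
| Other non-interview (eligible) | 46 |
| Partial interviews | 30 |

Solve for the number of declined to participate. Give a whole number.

Numerator = 387 + 30 = 417
COOP2 = 417 / D = 0.708
D = 417 / 0.708 = 589.0
Remaining denominator categories sum to 463
declined to participate = 589.0 − 463 ≈ 126

126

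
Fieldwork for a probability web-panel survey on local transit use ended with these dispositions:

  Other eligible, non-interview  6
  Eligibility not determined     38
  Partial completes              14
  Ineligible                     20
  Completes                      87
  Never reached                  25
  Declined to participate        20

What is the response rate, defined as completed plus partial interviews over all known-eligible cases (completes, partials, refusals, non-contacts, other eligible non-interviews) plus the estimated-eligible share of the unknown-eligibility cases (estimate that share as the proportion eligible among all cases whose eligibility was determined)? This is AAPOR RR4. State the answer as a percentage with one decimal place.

Numerator → 87 + 14 = 101
Eligible (known) → 87 + 14 + 20 + 25 + 6 = 152
e = 152 / (152 + 20) = 152 / 172 = 0.8837
Eligible share of unknowns → 0.8837 × 38 = 33.58
Denominator → 152 + 33.58 = 185.58
RR4 = 101 / 185.58 = 0.5442

54.4%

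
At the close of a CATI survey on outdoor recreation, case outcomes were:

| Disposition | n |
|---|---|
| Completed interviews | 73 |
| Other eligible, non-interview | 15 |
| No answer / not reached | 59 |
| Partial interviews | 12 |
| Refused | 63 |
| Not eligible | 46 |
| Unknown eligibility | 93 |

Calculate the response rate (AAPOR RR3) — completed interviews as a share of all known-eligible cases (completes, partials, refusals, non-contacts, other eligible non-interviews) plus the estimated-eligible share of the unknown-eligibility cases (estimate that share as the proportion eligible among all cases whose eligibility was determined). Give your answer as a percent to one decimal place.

24.4%

Numerator → 73
Known eligible → 73 + 12 + 63 + 59 + 15 = 222
e = 222 / (222 + 46) = 222 / 268 = 0.8284
Eligible share of unknowns → 0.8284 × 93 = 77.04
Denom → 222 + 77.04 = 299.04
RR3 = 73 / 299.04 = 0.2441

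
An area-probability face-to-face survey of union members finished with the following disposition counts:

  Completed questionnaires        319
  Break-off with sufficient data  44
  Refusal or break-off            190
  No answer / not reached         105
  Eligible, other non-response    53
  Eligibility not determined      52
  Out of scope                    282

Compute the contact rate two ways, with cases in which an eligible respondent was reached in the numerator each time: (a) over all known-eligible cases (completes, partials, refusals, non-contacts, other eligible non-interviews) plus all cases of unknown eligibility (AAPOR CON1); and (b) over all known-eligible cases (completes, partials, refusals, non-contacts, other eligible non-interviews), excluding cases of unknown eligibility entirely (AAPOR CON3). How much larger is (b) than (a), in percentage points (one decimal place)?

Numerator: 319 + 44 + 190 + 53 = 606
Denom: 319 + 44 + 190 + 105 + 53 + 52 = 763
CON1 = 606 / 763 = 0.7942
Denom: 319 + 44 + 190 + 105 + 53 = 711
CON3 = 606 / 711 = 0.8523
Difference = 85.23 − 79.42 = 5.81 percentage points

5.8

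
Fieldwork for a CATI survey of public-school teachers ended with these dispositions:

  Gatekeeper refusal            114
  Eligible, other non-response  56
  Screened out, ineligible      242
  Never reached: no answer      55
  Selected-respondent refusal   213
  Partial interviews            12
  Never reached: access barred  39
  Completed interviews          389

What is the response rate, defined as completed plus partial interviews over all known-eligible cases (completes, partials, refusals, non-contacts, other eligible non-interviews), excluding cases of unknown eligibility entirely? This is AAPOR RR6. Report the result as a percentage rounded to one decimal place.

45.7%

Refusals = 114 + 213 = 327
Non-contacts = 55 + 39 = 94
Top = 389 + 12 = 401
Denominator = 389 + 12 + 327 + 94 + 56 = 878
RR6 = 401 / 878 = 0.4567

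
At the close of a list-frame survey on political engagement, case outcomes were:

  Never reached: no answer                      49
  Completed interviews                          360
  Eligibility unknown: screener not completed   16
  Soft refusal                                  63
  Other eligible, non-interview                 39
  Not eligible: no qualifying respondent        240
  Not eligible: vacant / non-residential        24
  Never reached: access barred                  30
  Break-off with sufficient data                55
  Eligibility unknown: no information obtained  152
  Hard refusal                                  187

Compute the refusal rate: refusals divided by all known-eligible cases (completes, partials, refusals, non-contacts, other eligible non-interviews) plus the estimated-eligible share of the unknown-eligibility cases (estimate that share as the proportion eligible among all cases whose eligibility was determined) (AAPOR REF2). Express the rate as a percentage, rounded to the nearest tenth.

27.5%

Refused = 187 + 63 = 250
No contact after all attempts = 49 + 30 = 79
Eligibility not determined = 16 + 152 = 168
Out of scope = 240 + 24 = 264
Numerator → 250
Determined eligible → 360 + 55 + 250 + 79 + 39 = 783
e = 783 / (783 + 264) = 783 / 1047 = 0.7479
e × U → 0.7479 × 168 = 125.65
Base → 783 + 125.65 = 908.65
REF2 = 250 / 908.65 = 0.2751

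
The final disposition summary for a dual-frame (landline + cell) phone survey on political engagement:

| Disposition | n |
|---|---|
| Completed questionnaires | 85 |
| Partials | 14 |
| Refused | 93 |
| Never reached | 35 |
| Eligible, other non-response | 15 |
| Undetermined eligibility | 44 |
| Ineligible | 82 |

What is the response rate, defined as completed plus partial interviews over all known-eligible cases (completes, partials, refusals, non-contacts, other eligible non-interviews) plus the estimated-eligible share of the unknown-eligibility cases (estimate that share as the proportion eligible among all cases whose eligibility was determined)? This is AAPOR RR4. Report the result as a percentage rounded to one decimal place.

36.0%

Numerator → 85 + 14 = 99
Known eligible → 85 + 14 + 93 + 35 + 15 = 242
e = 242 / (242 + 82) = 242 / 324 = 0.7469
Estimated eligible among unknowns → 0.7469 × 44 = 32.86
Denominator → 242 + 32.86 = 274.86
RR4 = 99 / 274.86 = 0.3602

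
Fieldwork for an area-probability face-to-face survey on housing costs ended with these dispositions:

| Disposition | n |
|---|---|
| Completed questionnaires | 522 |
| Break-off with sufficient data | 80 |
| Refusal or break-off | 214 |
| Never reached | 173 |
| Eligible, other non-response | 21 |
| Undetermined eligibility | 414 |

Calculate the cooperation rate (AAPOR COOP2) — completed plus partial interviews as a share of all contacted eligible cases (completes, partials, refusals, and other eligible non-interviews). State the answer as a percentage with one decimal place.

71.9%

Numerator: 522 + 80 = 602
Denominator: 522 + 80 + 214 + 21 = 837
COOP2 = 602 / 837 = 0.7192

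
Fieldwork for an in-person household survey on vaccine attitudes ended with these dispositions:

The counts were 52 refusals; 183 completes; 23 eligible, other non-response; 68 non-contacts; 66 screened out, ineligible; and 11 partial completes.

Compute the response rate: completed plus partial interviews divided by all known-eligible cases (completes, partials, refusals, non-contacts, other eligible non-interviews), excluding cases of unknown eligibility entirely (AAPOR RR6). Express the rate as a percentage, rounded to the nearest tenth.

Numerator → 183 + 11 = 194
Denominator → 183 + 11 + 52 + 68 + 23 = 337
RR6 = 194 / 337 = 0.5757

57.6%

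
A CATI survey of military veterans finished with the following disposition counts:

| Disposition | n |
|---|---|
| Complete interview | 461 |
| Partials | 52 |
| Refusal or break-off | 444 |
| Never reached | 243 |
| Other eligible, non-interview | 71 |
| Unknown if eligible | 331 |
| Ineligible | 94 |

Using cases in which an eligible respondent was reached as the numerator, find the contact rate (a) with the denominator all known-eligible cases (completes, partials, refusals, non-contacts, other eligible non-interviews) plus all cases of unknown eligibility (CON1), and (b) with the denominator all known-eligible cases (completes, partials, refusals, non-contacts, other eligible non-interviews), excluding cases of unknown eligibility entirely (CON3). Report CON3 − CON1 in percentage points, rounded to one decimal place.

16.7

Numerator = 461 + 52 + 444 + 71 = 1028
Denom = 461 + 52 + 444 + 243 + 71 + 331 = 1602
CON1 = 1028 / 1602 = 0.6417
Denom = 461 + 52 + 444 + 243 + 71 = 1271
CON3 = 1028 / 1271 = 0.8088
Difference = 80.88 − 64.17 = 16.71 percentage points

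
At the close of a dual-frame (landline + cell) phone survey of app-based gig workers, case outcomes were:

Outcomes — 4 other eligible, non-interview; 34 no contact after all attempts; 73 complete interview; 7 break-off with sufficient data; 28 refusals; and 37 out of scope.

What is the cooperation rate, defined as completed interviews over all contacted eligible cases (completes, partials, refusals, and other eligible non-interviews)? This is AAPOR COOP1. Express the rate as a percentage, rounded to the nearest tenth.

Top: 73
Denom: 73 + 7 + 28 + 4 = 112
COOP1 = 73 / 112 = 0.6518

65.2%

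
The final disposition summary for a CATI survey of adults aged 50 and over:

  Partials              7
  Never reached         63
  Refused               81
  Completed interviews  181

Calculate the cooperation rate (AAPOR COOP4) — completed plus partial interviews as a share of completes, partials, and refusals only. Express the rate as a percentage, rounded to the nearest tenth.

69.9%

Top → 181 + 7 = 188
Denominator → 181 + 7 + 81 = 269
COOP4 = 188 / 269 = 0.6989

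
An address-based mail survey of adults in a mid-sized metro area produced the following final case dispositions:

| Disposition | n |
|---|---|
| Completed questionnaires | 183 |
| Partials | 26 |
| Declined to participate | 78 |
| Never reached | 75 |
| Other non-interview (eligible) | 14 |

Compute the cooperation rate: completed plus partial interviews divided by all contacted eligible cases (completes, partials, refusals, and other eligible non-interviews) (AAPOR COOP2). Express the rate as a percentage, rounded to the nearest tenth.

69.4%

Numerator: 183 + 26 = 209
Base: 183 + 26 + 78 + 14 = 301
COOP2 = 209 / 301 = 0.6944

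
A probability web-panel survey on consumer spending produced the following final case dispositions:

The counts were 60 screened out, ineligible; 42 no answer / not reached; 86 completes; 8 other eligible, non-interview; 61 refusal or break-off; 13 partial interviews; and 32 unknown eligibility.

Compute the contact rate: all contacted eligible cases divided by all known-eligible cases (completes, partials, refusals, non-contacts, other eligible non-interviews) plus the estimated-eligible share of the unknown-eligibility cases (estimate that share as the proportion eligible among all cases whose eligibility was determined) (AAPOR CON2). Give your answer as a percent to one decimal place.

Numerator = 86 + 13 + 61 + 8 = 168
Determined eligible = 86 + 13 + 61 + 42 + 8 = 210
e = 210 / (210 + 60) = 210 / 270 = 0.7778
Eligible share of unknowns = 0.7778 × 32 = 24.89
Denom = 210 + 24.89 = 234.89
CON2 = 168 / 234.89 = 0.7152

71.5%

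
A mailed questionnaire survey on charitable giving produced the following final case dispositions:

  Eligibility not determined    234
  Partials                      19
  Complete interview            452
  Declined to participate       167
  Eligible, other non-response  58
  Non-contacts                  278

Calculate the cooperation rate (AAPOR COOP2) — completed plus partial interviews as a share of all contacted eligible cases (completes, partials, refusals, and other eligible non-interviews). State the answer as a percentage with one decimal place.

Numerator: 452 + 19 = 471
Denominator: 452 + 19 + 167 + 58 = 696
COOP2 = 471 / 696 = 0.6767

67.7%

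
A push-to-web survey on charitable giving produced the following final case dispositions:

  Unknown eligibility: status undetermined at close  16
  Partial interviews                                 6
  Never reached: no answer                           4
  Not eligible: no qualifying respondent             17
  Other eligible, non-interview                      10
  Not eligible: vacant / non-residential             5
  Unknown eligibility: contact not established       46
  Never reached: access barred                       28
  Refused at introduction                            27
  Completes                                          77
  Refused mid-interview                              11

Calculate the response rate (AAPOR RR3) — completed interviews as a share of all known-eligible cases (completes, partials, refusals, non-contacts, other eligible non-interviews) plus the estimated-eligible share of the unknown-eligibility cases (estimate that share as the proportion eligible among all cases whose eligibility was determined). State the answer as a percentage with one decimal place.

35.4%

Refused = 27 + 11 = 38
Non-contacts = 4 + 28 = 32
Undetermined eligibility = 46 + 16 = 62
Ineligible = 17 + 5 = 22
Numerator: 77
Known eligible: 77 + 6 + 38 + 32 + 10 = 163
e = 163 / (163 + 22) = 163 / 185 = 0.8811
e × U: 0.8811 × 62 = 54.63
Denom: 163 + 54.63 = 217.63
RR3 = 77 / 217.63 = 0.3538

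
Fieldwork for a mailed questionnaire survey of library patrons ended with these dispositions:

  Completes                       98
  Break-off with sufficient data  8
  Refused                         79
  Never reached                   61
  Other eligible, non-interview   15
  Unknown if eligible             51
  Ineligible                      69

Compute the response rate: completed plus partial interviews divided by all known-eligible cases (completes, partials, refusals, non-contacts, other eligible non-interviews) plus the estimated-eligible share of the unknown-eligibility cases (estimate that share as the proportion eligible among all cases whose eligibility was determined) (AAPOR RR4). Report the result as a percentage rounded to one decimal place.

35.2%

Num → 98 + 8 = 106
Known eligible → 98 + 8 + 79 + 61 + 15 = 261
e = 261 / (261 + 69) = 261 / 330 = 0.7909
e × U → 0.7909 × 51 = 40.34
Denominator → 261 + 40.34 = 301.34
RR4 = 106 / 301.34 = 0.3518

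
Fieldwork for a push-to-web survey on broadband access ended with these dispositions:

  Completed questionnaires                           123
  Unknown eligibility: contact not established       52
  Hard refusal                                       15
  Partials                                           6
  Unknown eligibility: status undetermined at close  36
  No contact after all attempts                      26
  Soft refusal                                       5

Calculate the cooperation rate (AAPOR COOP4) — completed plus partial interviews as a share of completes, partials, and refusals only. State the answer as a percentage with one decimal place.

Refusals = 15 + 5 = 20
Unknown eligibility = 52 + 36 = 88
Numerator: 123 + 6 = 129
Denom: 123 + 6 + 20 = 149
COOP4 = 129 / 149 = 0.8658

86.6%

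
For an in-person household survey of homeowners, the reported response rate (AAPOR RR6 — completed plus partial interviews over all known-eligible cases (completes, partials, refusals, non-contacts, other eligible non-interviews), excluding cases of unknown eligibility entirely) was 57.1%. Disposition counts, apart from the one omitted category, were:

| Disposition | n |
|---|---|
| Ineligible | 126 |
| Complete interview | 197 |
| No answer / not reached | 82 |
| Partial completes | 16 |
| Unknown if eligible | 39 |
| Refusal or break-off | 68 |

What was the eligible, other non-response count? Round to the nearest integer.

Num = 197 + 16 = 213
RR6 = 213 / D = 0.571
D = 213 / 0.571 = 373.0
Rest of base = 363
eligible, other non-response = 373.0 − 363 ≈ 10

10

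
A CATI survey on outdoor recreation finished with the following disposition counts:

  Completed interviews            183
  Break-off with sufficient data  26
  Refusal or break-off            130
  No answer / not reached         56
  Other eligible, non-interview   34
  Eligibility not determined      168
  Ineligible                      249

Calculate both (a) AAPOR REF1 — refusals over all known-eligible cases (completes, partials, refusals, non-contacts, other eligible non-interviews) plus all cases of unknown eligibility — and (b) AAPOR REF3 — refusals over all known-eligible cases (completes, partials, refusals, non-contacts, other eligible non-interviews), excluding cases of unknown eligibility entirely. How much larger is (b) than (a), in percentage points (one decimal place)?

8.5

Numerator = 130
Denominator = 183 + 26 + 130 + 56 + 34 + 168 = 597
REF1 = 130 / 597 = 0.2178
Denominator = 183 + 26 + 130 + 56 + 34 = 429
REF3 = 130 / 429 = 0.3030
Difference = 30.30 − 21.78 = 8.52 percentage points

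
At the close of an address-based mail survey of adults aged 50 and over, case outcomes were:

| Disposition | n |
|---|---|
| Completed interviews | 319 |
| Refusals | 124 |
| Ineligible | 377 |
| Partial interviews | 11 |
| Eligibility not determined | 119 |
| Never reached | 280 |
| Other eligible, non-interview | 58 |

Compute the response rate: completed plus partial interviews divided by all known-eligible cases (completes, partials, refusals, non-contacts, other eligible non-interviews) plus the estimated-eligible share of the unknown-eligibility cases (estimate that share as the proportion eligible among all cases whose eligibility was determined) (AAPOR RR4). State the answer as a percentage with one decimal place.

Numerator = 319 + 11 = 330
Eligible (known) = 319 + 11 + 124 + 280 + 58 = 792
e = 792 / (792 + 377) = 792 / 1169 = 0.6775
Eligible share of unknowns = 0.6775 × 119 = 80.62
Denom = 792 + 80.62 = 872.62
RR4 = 330 / 872.62 = 0.3782

37.8%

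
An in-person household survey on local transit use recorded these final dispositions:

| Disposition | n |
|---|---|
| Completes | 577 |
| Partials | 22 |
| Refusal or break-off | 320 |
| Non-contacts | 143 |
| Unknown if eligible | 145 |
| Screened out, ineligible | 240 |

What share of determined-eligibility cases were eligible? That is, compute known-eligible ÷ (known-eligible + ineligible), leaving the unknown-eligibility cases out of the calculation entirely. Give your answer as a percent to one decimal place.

Eligible (known) = 577 + 22 + 320 + 143 = 1062
e = 1062 / (1062 + 240) = 1062 / 1302 = 0.8157

81.6%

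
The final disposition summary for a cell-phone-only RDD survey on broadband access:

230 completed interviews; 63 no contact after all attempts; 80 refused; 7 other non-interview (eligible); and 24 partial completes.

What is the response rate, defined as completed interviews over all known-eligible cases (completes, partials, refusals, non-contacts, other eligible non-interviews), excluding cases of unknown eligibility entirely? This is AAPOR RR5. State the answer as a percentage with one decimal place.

56.9%

Top → 230
Base → 230 + 24 + 80 + 63 + 7 = 404
RR5 = 230 / 404 = 0.5693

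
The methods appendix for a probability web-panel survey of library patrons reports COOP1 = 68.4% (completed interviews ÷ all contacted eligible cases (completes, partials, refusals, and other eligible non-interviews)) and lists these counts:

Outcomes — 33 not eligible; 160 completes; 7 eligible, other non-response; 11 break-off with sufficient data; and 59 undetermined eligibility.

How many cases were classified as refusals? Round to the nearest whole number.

COOP1 = 160 / D = 0.684
D = 160 / 0.684 = 233.9
Other denominator terms total 178
refusals = 233.9 − 178 ≈ 56

56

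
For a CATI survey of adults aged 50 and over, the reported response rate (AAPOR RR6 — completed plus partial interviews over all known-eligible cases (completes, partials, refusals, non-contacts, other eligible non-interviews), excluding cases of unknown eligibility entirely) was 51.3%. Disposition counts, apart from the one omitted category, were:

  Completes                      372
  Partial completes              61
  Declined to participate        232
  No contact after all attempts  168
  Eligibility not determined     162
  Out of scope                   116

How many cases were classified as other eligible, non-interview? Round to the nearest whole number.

Num = 372 + 61 = 433
RR6 = 433 / D = 0.513
D = 433 / 0.513 = 844.1
Remaining denominator categories sum to 833
other eligible, non-interview = 844.1 − 833 ≈ 11

11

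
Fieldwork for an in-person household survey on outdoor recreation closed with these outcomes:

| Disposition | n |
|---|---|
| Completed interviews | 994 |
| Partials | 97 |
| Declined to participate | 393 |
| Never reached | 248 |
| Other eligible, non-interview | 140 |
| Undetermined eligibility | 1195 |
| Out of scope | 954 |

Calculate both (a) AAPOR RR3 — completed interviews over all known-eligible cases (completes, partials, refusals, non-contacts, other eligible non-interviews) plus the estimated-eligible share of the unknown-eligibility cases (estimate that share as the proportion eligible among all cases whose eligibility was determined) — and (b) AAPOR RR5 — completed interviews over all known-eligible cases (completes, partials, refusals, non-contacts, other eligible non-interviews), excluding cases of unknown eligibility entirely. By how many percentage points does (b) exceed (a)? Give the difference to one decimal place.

15.8

Numerator: 994
Eligible (known): 994 + 97 + 393 + 248 + 140 = 1872
e = 1872 / (1872 + 954) = 1872 / 2826 = 0.6624
e × U: 0.6624 × 1195 = 791.57
Base: 1872 + 791.57 = 2663.57
RR3 = 994 / 2663.57 = 0.3732
Base: 994 + 97 + 393 + 248 + 140 = 1872
RR5 = 994 / 1872 = 0.5310
Difference = 53.10 − 37.32 = 15.78 percentage points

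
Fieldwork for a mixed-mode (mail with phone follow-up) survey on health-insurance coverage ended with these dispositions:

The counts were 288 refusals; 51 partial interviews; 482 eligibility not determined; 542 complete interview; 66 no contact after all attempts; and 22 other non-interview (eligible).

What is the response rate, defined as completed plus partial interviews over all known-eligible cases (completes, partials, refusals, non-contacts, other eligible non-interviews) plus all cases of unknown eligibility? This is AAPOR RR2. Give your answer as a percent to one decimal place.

40.9%

Num → 542 + 51 = 593
Denominator → 542 + 51 + 288 + 66 + 22 + 482 = 1451
RR2 = 593 / 1451 = 0.4087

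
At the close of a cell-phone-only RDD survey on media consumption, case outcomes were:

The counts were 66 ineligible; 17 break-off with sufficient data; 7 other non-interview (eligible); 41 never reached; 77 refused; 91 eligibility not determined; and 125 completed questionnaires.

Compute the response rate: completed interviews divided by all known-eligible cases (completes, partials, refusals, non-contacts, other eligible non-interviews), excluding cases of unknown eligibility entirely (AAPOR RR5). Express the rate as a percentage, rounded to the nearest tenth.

Numerator = 125
Denominator = 125 + 17 + 77 + 41 + 7 = 267
RR5 = 125 / 267 = 0.4682

46.8%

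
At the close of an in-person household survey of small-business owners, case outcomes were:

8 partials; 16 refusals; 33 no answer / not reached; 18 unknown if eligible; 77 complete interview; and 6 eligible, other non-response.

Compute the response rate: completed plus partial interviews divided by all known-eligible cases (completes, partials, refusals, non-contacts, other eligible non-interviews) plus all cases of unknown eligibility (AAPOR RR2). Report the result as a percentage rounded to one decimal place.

53.8%

Top = 77 + 8 = 85
Denominator = 77 + 8 + 16 + 33 + 6 + 18 = 158
RR2 = 85 / 158 = 0.5380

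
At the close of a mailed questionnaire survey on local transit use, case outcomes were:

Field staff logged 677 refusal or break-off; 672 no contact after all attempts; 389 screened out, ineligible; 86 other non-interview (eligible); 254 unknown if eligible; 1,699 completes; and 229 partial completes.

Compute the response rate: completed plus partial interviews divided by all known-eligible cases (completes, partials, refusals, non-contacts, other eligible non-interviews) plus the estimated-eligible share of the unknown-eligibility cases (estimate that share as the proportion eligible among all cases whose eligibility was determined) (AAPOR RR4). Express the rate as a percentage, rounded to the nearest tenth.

Top = 1699 + 229 = 1928
Known eligible = 1699 + 229 + 677 + 672 + 86 = 3363
e = 3363 / (3363 + 389) = 3363 / 3752 = 0.8963
Estimated eligible among unknowns = 0.8963 × 254 = 227.66
Denom = 3363 + 227.66 = 3590.66
RR4 = 1928 / 3590.66 = 0.5369

53.7%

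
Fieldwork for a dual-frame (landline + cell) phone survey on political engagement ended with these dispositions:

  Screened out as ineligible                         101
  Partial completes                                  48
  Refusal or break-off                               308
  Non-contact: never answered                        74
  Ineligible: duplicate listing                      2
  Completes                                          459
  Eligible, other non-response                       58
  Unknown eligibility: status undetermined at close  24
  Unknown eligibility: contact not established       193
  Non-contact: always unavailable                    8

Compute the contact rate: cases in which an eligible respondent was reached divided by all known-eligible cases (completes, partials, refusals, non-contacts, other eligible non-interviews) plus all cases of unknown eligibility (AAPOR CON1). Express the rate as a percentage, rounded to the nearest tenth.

No contact after all attempts = 74 + 8 = 82
Unknown eligibility = 193 + 24 = 217
Screened out, ineligible = 101 + 2 = 103
Top → 459 + 48 + 308 + 58 = 873
Base → 459 + 48 + 308 + 82 + 58 + 217 = 1172
CON1 = 873 / 1172 = 0.7449

74.5%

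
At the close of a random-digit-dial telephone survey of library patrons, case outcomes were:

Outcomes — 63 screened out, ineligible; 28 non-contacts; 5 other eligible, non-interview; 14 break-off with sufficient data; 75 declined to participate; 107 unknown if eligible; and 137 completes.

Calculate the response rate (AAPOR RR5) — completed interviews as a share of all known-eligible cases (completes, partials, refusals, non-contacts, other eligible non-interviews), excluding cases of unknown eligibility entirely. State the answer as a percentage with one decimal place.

Top: 137
Base: 137 + 14 + 75 + 28 + 5 = 259
RR5 = 137 / 259 = 0.5290

52.9%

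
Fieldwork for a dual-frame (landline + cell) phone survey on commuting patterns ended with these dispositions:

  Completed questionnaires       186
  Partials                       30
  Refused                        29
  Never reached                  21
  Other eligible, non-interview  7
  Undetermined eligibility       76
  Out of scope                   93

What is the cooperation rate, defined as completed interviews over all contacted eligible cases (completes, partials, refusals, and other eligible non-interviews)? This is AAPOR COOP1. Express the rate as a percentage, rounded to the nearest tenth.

73.8%

Top: 186
Denominator: 186 + 30 + 29 + 7 = 252
COOP1 = 186 / 252 = 0.7381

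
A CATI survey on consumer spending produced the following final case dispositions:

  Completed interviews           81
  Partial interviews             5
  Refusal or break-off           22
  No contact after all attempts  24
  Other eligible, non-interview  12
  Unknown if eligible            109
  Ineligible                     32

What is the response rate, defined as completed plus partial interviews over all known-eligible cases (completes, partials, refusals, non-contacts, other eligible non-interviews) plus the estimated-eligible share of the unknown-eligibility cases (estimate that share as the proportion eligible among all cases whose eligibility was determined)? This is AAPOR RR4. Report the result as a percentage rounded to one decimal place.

36.9%

Top = 81 + 5 = 86
Eligible (known) = 81 + 5 + 22 + 24 + 12 = 144
e = 144 / (144 + 32) = 144 / 176 = 0.8182
Estimated eligible among unknowns = 0.8182 × 109 = 89.18
Denominator = 144 + 89.18 = 233.18
RR4 = 86 / 233.18 = 0.3688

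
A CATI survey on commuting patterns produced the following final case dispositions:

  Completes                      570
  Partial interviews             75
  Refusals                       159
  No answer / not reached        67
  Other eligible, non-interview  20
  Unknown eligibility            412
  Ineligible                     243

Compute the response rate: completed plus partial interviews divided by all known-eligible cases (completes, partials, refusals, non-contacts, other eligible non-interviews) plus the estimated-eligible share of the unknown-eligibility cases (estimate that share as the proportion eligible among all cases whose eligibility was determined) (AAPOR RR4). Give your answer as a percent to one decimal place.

53.1%

Num = 570 + 75 = 645
Determined eligible = 570 + 75 + 159 + 67 + 20 = 891
e = 891 / (891 + 243) = 891 / 1134 = 0.7857
e × U = 0.7857 × 412 = 323.71
Base = 891 + 323.71 = 1214.71
RR4 = 645 / 1214.71 = 0.5310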